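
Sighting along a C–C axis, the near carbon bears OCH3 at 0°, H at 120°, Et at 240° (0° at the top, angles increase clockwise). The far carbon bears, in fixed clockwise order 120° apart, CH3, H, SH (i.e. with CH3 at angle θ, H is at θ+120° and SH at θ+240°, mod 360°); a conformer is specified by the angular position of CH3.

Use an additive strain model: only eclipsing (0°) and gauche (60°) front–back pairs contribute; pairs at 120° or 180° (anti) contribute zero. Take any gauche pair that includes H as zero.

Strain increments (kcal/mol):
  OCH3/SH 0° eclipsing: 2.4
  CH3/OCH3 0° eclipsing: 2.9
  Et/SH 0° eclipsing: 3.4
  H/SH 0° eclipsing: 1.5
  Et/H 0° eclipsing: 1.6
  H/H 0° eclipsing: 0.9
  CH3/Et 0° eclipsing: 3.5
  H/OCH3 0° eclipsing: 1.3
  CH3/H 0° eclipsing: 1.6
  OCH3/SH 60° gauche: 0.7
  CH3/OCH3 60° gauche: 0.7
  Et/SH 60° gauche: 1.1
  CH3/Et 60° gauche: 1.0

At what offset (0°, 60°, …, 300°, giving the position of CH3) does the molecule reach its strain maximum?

0°

CH3 at 0° (eclipsed): OCH3–CH3 eclipsed, H–H eclipsed, Et–SH eclipsed; 2.9 + 0.9 + 3.4 = 7.2 kcal/mol.
CH3 at 60° (staggered): OCH3–CH3 gauche, OCH3–SH gauche, Et–SH gauche; 0.7 + 0.7 + 1.1 = 2.5 kcal/mol.
CH3 at 120° (eclipsed): OCH3–SH eclipsed, H–CH3 eclipsed, Et–H eclipsed; 2.4 + 1.6 + 1.6 = 5.6 kcal/mol.
CH3 at 180° (staggered): OCH3–SH gauche, Et–CH3 gauche; 0.7 + 1.0 = 1.7 kcal/mol.
CH3 at 240° (eclipsed): OCH3–H eclipsed, H–SH eclipsed, Et–CH3 eclipsed; 1.3 + 1.5 + 3.5 = 6.3 kcal/mol.
CH3 at 300° (staggered): OCH3–CH3 gauche, Et–CH3 gauche, Et–SH gauche; 0.7 + 1.0 + 1.1 = 2.8 kcal/mol.
The maximum (7.2 kcal/mol) occurs with CH3 at 0°.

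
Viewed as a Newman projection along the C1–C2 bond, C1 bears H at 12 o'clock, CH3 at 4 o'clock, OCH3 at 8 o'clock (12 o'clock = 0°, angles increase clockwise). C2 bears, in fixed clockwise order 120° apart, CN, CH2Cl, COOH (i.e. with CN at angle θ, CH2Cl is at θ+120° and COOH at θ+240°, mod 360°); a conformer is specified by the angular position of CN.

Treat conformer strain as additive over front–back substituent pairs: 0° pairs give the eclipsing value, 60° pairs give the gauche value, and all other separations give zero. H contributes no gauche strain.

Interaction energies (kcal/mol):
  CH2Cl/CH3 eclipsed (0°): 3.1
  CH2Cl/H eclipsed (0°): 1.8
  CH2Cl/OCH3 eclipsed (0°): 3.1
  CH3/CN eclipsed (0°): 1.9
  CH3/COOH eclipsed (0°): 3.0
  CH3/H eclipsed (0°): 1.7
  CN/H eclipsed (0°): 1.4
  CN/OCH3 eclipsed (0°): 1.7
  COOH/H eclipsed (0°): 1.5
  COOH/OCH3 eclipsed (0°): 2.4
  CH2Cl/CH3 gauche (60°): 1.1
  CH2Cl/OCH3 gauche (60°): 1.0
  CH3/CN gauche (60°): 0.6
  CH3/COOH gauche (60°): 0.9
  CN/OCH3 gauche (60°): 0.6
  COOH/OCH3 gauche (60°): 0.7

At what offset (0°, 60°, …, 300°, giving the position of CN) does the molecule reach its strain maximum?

CN at 0° is eclipsed. H at 0° is eclipsed with CN at 0° (1.4); CH3 at 120° is eclipsed with CH2Cl at 120° (3.1); OCH3 at 240° is eclipsed with COOH at 240° (2.4). Total 6.9 kcal/mol.
CN at 60° is staggered. CH3 at 120° is gauche with CN at 60° (0.6); CH3 at 120° is gauche with CH2Cl at 180° (1.1); OCH3 at 240° is gauche with CH2Cl at 180° (1.0); OCH3 at 240° is gauche with COOH at 300° (0.7). Total 3.4 kcal/mol.
CN at 120° is eclipsed. H at 0° is eclipsed with COOH at 0° (1.5); CH3 at 120° is eclipsed with CN at 120° (1.9); OCH3 at 240° is eclipsed with CH2Cl at 240° (3.1). Total 6.5 kcal/mol.
CN at 180° is staggered. CH3 at 120° is gauche with CN at 180° (0.6); CH3 at 120° is gauche with COOH at 60° (0.9); OCH3 at 240° is gauche with CN at 180° (0.6); OCH3 at 240° is gauche with CH2Cl at 300° (1.0). Total 3.1 kcal/mol.
CN at 240° is eclipsed. H at 0° is eclipsed with CH2Cl at 0° (1.8); CH3 at 120° is eclipsed with COOH at 120° (3.0); OCH3 at 240° is eclipsed with CN at 240° (1.7). Total 6.5 kcal/mol.
CN at 300° is staggered. CH3 at 120° is gauche with CH2Cl at 60° (1.1); CH3 at 120° is gauche with COOH at 180° (0.9); OCH3 at 240° is gauche with CN at 300° (0.6); OCH3 at 240° is gauche with COOH at 180° (0.7). Total 3.3 kcal/mol.
The maximum (6.9 kcal/mol) occurs with CN at 0°.

0°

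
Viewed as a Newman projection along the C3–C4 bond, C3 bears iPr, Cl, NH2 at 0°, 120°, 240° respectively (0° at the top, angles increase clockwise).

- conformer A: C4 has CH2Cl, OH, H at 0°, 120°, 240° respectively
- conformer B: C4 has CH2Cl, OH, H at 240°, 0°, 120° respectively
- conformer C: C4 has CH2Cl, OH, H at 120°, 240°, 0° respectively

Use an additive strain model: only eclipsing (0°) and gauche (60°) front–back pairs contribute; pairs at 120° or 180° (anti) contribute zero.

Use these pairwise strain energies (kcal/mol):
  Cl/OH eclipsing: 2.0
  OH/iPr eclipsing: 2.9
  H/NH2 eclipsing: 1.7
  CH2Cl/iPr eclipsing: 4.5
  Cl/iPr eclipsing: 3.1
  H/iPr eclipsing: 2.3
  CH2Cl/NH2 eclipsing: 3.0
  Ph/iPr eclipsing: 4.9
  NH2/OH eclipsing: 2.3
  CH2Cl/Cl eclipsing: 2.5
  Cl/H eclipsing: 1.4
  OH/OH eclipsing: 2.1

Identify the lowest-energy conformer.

C

A (eclipsed): iPr–CH2Cl eclipsed, Cl–OH eclipsed, NH2–H eclipsed; 4.5 + 2.0 + 1.7 = 8.2 kcal/mol.
B (eclipsed): iPr–OH eclipsed, Cl–H eclipsed, NH2–CH2Cl eclipsed; 2.9 + 1.4 + 3.0 = 7.3 kcal/mol.
C (eclipsed): iPr–H eclipsed, Cl–CH2Cl eclipsed, NH2–OH eclipsed; 2.3 + 2.5 + 2.3 = 7.1 kcal/mol.
C has the lowest total (7.1 kcal/mol).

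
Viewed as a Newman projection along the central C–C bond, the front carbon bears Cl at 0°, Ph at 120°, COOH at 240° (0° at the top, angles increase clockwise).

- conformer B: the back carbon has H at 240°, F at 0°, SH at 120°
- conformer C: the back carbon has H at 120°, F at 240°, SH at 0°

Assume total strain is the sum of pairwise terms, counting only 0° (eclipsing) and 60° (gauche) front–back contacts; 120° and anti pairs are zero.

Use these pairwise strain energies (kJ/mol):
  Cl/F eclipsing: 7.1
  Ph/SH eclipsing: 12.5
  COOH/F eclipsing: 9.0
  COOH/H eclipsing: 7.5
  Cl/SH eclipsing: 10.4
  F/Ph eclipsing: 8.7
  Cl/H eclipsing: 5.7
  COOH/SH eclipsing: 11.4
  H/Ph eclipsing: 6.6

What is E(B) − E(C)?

+1.1 kJ/mol

B (eclipsed): Cl–F eclipsed, Ph–SH eclipsed, COOH–H eclipsed; 7.1 + 12.5 + 7.5 = 27.1 kJ/mol.
C (eclipsed): Cl–SH eclipsed, Ph–H eclipsed, COOH–F eclipsed; 10.4 + 6.6 + 9.0 = 26.0 kJ/mol.
E(B) − E(C) = 27.1 − 26.0 = +1.1 kJ/mol.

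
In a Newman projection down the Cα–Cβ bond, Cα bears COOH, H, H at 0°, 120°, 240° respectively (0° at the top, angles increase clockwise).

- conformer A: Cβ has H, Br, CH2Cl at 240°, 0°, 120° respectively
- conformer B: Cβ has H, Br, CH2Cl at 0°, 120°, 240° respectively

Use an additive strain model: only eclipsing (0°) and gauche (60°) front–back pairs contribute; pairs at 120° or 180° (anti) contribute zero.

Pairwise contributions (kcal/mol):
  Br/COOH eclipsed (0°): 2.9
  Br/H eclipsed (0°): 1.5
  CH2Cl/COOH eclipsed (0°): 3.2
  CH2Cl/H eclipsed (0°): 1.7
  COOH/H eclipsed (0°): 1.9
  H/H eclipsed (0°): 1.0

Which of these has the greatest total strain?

A

A is eclipsed. COOH at 0° is eclipsed with Br at 0° (2.9); H at 120° is eclipsed with CH2Cl at 120° (1.7); H at 240° is eclipsed with H at 240° (1.0). Total 5.6 kcal/mol.
B is eclipsed. COOH at 0° is eclipsed with H at 0° (1.9); H at 120° is eclipsed with Br at 120° (1.5); H at 240° is eclipsed with CH2Cl at 240° (1.7). Total 5.1 kcal/mol.
A has the highest total (5.6 kcal/mol).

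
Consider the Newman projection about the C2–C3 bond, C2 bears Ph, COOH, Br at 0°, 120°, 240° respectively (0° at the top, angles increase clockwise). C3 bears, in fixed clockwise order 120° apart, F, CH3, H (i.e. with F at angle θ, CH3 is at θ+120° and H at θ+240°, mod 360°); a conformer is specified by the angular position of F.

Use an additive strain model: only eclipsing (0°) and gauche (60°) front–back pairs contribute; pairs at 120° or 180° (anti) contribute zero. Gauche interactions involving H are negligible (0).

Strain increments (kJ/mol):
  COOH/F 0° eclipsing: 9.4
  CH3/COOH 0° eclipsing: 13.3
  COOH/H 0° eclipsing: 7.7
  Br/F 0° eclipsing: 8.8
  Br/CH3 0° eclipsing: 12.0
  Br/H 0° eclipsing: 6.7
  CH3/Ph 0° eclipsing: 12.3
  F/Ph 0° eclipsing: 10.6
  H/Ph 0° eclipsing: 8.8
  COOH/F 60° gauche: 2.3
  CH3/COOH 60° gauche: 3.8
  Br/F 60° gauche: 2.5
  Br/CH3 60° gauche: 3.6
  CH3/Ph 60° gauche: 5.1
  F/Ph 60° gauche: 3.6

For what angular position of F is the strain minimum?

F at 0° (eclipsed): Ph(0°)/F(0°) eclipsed 10.6; COOH(120°)/CH3(120°) eclipsed 13.3; Br(240°)/H(240°) eclipsed 6.7 → 30.6 kJ/mol.
F at 60° (staggered): Ph(0°)/F(60°) gauche 3.6; COOH(120°)/F(60°) gauche 2.3; COOH(120°)/CH3(180°) gauche 3.8; Br(240°)/CH3(180°) gauche 3.6 → 13.3 kJ/mol.
F at 120° (eclipsed): Ph(0°)/H(0°) eclipsed 8.8; COOH(120°)/F(120°) eclipsed 9.4; Br(240°)/CH3(240°) eclipsed 12.0 → 30.2 kJ/mol.
F at 180° (staggered): Ph(0°)/CH3(300°) gauche 5.1; COOH(120°)/F(180°) gauche 2.3; Br(240°)/F(180°) gauche 2.5; Br(240°)/CH3(300°) gauche 3.6 → 13.5 kJ/mol.
F at 240° (eclipsed): Ph(0°)/CH3(0°) eclipsed 12.3; COOH(120°)/H(120°) eclipsed 7.7; Br(240°)/F(240°) eclipsed 8.8 → 28.8 kJ/mol.
F at 300° (staggered): Ph(0°)/F(300°) gauche 3.6; Ph(0°)/CH3(60°) gauche 5.1; COOH(120°)/CH3(60°) gauche 3.8; Br(240°)/F(300°) gauche 2.5 → 15.0 kJ/mol.
The minimum (13.3 kJ/mol) occurs with F at 60°.

60°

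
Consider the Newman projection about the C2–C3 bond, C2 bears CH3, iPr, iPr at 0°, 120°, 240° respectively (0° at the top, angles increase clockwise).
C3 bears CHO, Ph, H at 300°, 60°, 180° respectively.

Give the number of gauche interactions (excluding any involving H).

4

Non-H gauche pairs: CH3(0°)/CHO(300°); CH3(0°)/Ph(60°); iPr(120°)/Ph(60°); iPr(240°)/CHO(300°) — 4 interactions.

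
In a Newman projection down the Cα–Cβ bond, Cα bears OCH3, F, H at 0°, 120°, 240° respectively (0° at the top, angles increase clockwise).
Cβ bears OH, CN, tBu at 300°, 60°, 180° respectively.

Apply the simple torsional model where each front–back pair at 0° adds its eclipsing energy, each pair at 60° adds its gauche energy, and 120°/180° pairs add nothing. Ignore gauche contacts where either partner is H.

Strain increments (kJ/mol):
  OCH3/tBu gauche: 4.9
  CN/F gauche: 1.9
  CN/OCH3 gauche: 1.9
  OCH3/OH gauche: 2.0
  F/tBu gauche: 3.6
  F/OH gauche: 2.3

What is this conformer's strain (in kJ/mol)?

9.4 kJ/mol

This conformer (staggered): OCH3–OH gauche, OCH3–CN gauche, F–CN gauche, F–tBu gauche; 2.0 + 1.9 + 1.9 + 3.6 = 9.4 kJ/mol.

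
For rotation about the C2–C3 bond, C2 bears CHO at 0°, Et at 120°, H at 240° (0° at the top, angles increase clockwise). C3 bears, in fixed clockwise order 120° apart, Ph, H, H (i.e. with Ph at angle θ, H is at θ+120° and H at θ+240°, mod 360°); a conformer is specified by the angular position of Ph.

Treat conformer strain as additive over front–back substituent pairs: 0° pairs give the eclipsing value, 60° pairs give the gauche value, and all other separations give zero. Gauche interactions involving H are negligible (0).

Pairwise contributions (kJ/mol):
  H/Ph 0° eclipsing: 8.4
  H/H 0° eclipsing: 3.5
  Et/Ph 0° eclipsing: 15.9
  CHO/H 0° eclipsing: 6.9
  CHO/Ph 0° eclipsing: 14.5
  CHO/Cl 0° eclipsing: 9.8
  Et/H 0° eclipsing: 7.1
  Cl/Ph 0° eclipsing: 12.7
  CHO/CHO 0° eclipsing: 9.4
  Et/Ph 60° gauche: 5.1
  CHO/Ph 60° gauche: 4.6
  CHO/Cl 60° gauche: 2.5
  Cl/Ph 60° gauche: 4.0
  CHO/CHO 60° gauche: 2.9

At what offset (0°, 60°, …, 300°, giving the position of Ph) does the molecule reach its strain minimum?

Ph at 0° is eclipsed. CHO at 0° is eclipsed with Ph at 0° (14.5); Et at 120° is eclipsed with H at 120° (7.1); H at 240° is eclipsed with H at 240° (3.5). Total 25.1 kJ/mol.
Ph at 60° is staggered. CHO at 0° is gauche with Ph at 60° (4.6); Et at 120° is gauche with Ph at 60° (5.1). Total 9.7 kJ/mol.
Ph at 120° is eclipsed. CHO at 0° is eclipsed with H at 0° (6.9); Et at 120° is eclipsed with Ph at 120° (15.9); H at 240° is eclipsed with H at 240° (3.5). Total 26.3 kJ/mol.
Ph at 180° is staggered. Et at 120° is gauche with Ph at 180° (5.1). Total 5.1 kJ/mol.
Ph at 240° is eclipsed. CHO at 0° is eclipsed with H at 0° (6.9); Et at 120° is eclipsed with H at 120° (7.1); H at 240° is eclipsed with Ph at 240° (8.4). Total 22.4 kJ/mol.
Ph at 300° is staggered. CHO at 0° is gauche with Ph at 300° (4.6). Total 4.6 kJ/mol.
The minimum (4.6 kJ/mol) occurs with Ph at 300°.

300°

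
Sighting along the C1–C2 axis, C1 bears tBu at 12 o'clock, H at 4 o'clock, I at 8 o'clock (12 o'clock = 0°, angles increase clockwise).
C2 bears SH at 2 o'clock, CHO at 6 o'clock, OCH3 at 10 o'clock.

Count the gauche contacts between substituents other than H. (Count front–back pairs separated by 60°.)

4

Non-H gauche pairs: tBu(0°)/SH(60°); tBu(0°)/OCH3(300°); I(240°)/CHO(180°); I(240°)/OCH3(300°) — 4 interactions.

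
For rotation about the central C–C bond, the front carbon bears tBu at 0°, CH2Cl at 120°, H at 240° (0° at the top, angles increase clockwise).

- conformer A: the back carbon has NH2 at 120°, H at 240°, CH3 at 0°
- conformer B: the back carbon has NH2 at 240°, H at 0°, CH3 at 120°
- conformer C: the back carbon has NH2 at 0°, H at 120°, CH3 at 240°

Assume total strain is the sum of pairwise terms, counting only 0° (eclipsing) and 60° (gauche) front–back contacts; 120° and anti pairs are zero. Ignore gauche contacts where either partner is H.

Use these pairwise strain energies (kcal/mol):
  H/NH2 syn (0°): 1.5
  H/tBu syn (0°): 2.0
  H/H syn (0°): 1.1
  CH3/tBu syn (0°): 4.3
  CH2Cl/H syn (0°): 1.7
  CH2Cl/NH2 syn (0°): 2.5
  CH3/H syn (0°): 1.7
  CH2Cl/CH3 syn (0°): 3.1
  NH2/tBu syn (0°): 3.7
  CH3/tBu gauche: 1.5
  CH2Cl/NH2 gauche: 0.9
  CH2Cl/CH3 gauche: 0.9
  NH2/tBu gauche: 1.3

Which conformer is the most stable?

B

A (eclipsed): tBu–CH3 eclipsed, CH2Cl–NH2 eclipsed, H–H eclipsed; 4.3 + 2.5 + 1.1 = 7.9 kcal/mol.
B (eclipsed): tBu–H eclipsed, CH2Cl–CH3 eclipsed, H–NH2 eclipsed; 2.0 + 3.1 + 1.5 = 6.6 kcal/mol.
C (eclipsed): tBu–NH2 eclipsed, CH2Cl–H eclipsed, H–CH3 eclipsed; 3.7 + 1.7 + 1.7 = 7.1 kcal/mol.
B has the lowest total (6.6 kcal/mol).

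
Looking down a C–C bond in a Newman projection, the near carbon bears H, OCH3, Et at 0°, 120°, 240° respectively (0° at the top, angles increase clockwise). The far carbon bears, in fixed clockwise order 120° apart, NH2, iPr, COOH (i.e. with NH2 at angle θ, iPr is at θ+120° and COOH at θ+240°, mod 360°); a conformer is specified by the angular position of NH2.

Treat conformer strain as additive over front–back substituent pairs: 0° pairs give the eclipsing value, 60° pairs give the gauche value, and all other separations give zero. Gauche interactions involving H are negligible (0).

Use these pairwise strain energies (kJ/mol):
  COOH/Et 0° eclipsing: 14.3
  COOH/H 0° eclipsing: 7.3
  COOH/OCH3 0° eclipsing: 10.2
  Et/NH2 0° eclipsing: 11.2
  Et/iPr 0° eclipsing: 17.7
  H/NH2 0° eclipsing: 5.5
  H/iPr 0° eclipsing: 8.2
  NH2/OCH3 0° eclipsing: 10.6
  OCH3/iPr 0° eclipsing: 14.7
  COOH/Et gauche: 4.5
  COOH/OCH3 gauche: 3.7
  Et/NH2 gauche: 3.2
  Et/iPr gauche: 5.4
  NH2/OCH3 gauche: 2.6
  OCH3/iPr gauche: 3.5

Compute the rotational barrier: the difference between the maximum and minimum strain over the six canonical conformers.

NH2 at 0° (eclipsed): H–NH2 eclipsed, OCH3–iPr eclipsed, Et–COOH eclipsed; 5.5 + 14.7 + 14.3 = 34.5 kJ/mol.
NH2 at 60° (staggered): OCH3–NH2 gauche, OCH3–iPr gauche, Et–iPr gauche, Et–COOH gauche; 2.6 + 3.5 + 5.4 + 4.5 = 16.0 kJ/mol.
NH2 at 120° (eclipsed): H–COOH eclipsed, OCH3–NH2 eclipsed, Et–iPr eclipsed; 7.3 + 10.6 + 17.7 = 35.6 kJ/mol.
NH2 at 180° (staggered): OCH3–NH2 gauche, OCH3–COOH gauche, Et–NH2 gauche, Et–iPr gauche; 2.6 + 3.7 + 3.2 + 5.4 = 14.9 kJ/mol.
NH2 at 240° (eclipsed): H–iPr eclipsed, OCH3–COOH eclipsed, Et–NH2 eclipsed; 8.2 + 10.2 + 11.2 = 29.6 kJ/mol.
NH2 at 300° (staggered): OCH3–iPr gauche, OCH3–COOH gauche, Et–NH2 gauche, Et–COOH gauche; 3.5 + 3.7 + 3.2 + 4.5 = 14.9 kJ/mol.
Max at 120° (35.6 kJ/mol), min at 180° (14.9 kJ/mol); barrier = 20.7 kJ/mol.

20.7 kJ/mol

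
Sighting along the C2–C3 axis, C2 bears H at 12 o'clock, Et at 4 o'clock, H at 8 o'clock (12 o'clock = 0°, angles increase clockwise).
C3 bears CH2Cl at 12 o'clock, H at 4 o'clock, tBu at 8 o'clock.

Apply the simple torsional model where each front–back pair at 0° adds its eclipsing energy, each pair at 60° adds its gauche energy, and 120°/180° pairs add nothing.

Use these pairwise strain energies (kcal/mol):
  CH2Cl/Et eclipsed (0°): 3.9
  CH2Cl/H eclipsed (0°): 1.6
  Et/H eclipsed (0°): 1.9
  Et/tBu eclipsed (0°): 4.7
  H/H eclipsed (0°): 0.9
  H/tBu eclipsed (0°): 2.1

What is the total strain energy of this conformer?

This conformer (eclipsed): H–CH2Cl eclipsed, Et–H eclipsed, H–tBu eclipsed; 1.6 + 1.9 + 2.1 = 5.6 kcal/mol.

5.6 kcal/mol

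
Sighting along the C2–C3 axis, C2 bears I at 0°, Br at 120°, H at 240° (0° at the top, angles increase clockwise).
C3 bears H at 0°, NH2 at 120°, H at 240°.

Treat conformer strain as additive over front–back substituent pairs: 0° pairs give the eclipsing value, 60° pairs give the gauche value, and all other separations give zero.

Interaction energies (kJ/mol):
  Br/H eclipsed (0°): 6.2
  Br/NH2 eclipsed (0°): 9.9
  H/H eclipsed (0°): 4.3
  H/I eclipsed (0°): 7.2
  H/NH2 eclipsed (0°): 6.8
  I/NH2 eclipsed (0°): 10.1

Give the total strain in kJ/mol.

This conformer (eclipsed): I(0°)/H(0°) eclipsed 7.2; Br(120°)/NH2(120°) eclipsed 9.9; H(240°)/H(240°) eclipsed 4.3 → 21.4 kJ/mol.

21.4 kJ/mol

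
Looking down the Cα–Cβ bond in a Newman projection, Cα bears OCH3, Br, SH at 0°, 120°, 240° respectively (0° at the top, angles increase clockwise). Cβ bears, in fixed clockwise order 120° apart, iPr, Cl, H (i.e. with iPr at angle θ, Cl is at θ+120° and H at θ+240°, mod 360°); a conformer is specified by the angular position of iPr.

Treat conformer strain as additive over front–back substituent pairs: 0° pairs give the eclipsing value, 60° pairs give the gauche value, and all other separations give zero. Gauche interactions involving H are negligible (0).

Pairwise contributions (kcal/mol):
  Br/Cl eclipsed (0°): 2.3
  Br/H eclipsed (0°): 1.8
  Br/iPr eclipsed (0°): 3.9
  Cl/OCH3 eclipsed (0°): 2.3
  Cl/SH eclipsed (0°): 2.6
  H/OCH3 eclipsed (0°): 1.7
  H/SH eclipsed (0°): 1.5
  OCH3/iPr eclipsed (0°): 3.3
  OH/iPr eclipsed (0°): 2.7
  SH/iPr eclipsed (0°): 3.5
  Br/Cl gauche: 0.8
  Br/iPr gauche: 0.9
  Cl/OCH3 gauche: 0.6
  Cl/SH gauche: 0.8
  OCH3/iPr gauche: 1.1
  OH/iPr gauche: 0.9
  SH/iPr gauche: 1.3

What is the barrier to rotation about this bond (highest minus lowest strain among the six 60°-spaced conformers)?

4.6 kcal/mol

iPr at 0° (eclipsed): OCH3(0°)/iPr(0°) eclipsed 3.3; Br(120°)/Cl(120°) eclipsed 2.3; SH(240°)/H(240°) eclipsed 1.5 → 7.1 kcal/mol.
iPr at 60° (staggered): OCH3(0°)/iPr(60°) gauche 1.1; Br(120°)/iPr(60°) gauche 0.9; Br(120°)/Cl(180°) gauche 0.8; SH(240°)/Cl(180°) gauche 0.8 → 3.6 kcal/mol.
iPr at 120° (eclipsed): OCH3(0°)/H(0°) eclipsed 1.7; Br(120°)/iPr(120°) eclipsed 3.9; SH(240°)/Cl(240°) eclipsed 2.6 → 8.2 kcal/mol.
iPr at 180° (staggered): OCH3(0°)/Cl(300°) gauche 0.6; Br(120°)/iPr(180°) gauche 0.9; SH(240°)/iPr(180°) gauche 1.3; SH(240°)/Cl(300°) gauche 0.8 → 3.6 kcal/mol.
iPr at 240° (eclipsed): OCH3(0°)/Cl(0°) eclipsed 2.3; Br(120°)/H(120°) eclipsed 1.8; SH(240°)/iPr(240°) eclipsed 3.5 → 7.6 kcal/mol.
iPr at 300° (staggered): OCH3(0°)/iPr(300°) gauche 1.1; OCH3(0°)/Cl(60°) gauche 0.6; Br(120°)/Cl(60°) gauche 0.8; SH(240°)/iPr(300°) gauche 1.3 → 3.8 kcal/mol.
Max at 120° (8.2 kcal/mol), min at 60° (3.6 kcal/mol); barrier = 4.6 kcal/mol.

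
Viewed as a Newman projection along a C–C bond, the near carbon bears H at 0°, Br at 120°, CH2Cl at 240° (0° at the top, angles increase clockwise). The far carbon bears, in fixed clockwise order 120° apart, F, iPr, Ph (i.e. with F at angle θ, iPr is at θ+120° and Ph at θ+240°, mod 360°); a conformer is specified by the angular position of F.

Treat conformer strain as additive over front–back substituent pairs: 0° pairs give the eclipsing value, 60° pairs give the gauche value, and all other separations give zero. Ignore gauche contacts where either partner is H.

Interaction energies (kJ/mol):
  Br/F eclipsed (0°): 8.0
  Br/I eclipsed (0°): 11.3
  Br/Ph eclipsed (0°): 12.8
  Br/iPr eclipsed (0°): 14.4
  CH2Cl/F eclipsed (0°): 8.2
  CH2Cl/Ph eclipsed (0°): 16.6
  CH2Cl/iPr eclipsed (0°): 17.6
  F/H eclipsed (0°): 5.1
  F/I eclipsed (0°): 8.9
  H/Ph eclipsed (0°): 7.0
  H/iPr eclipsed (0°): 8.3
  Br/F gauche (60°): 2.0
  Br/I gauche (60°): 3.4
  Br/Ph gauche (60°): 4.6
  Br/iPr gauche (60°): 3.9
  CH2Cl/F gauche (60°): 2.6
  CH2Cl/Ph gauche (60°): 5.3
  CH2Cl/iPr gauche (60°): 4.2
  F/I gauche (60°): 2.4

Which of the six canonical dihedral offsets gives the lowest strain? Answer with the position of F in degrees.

F at 0° (eclipsed): H–F eclipsed, Br–iPr eclipsed, CH2Cl–Ph eclipsed; 5.1 + 14.4 + 16.6 = 36.1 kJ/mol.
F at 60° (staggered): Br–F gauche, Br–iPr gauche, CH2Cl–iPr gauche, CH2Cl–Ph gauche; 2.0 + 3.9 + 4.2 + 5.3 = 15.4 kJ/mol.
F at 120° (eclipsed): H–Ph eclipsed, Br–F eclipsed, CH2Cl–iPr eclipsed; 7.0 + 8.0 + 17.6 = 32.6 kJ/mol.
F at 180° (staggered): Br–F gauche, Br–Ph gauche, CH2Cl–F gauche, CH2Cl–iPr gauche; 2.0 + 4.6 + 2.6 + 4.2 = 13.4 kJ/mol.
F at 240° (eclipsed): H–iPr eclipsed, Br–Ph eclipsed, CH2Cl–F eclipsed; 8.3 + 12.8 + 8.2 = 29.3 kJ/mol.
F at 300° (staggered): Br–iPr gauche, Br–Ph gauche, CH2Cl–F gauche, CH2Cl–Ph gauche; 3.9 + 4.6 + 2.6 + 5.3 = 16.4 kJ/mol.
The minimum (13.4 kJ/mol) occurs with F at 180°.

180°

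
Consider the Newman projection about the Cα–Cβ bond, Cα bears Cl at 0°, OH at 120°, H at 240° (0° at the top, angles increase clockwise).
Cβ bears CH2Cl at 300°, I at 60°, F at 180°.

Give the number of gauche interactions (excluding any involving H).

Non-H gauche pairs: Cl(0°)/CH2Cl(300°); Cl(0°)/I(60°); OH(120°)/I(60°); OH(120°)/F(180°) — 4 interactions.

4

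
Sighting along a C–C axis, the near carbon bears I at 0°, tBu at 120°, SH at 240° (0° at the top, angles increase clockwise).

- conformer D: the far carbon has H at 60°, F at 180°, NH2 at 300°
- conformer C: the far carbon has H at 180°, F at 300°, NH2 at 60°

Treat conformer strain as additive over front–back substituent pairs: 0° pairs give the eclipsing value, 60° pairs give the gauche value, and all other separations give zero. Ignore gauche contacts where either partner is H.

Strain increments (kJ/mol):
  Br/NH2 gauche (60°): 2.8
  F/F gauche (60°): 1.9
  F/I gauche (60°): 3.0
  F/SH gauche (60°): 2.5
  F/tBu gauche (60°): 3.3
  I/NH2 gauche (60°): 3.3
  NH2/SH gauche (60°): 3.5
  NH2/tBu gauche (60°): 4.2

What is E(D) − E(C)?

-0.4 kJ/mol

D (staggered): I–NH2 gauche, tBu–F gauche, SH–F gauche, SH–NH2 gauche; 3.3 + 3.3 + 2.5 + 3.5 = 12.6 kJ/mol.
C (staggered): I–F gauche, I–NH2 gauche, tBu–NH2 gauche, SH–F gauche; 3.0 + 3.3 + 4.2 + 2.5 = 13.0 kJ/mol.
E(D) − E(C) = 12.6 − 13.0 = -0.4 kJ/mol.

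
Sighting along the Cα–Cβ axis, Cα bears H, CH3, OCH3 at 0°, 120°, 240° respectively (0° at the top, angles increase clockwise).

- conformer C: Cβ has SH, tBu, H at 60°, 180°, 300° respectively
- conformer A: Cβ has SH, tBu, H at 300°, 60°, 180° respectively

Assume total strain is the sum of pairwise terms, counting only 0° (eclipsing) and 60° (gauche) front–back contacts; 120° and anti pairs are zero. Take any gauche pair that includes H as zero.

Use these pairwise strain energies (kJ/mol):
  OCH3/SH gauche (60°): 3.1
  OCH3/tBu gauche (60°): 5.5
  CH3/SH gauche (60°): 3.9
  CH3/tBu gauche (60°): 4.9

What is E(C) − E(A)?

+6.3 kJ/mol

C (staggered): CH3(120°)/SH(60°) gauche 3.9; CH3(120°)/tBu(180°) gauche 4.9; OCH3(240°)/tBu(180°) gauche 5.5 → 14.3 kJ/mol.
A (staggered): CH3(120°)/tBu(60°) gauche 4.9; OCH3(240°)/SH(300°) gauche 3.1 → 8.0 kJ/mol.
E(C) − E(A) = 14.3 − 8.0 = +6.3 kJ/mol.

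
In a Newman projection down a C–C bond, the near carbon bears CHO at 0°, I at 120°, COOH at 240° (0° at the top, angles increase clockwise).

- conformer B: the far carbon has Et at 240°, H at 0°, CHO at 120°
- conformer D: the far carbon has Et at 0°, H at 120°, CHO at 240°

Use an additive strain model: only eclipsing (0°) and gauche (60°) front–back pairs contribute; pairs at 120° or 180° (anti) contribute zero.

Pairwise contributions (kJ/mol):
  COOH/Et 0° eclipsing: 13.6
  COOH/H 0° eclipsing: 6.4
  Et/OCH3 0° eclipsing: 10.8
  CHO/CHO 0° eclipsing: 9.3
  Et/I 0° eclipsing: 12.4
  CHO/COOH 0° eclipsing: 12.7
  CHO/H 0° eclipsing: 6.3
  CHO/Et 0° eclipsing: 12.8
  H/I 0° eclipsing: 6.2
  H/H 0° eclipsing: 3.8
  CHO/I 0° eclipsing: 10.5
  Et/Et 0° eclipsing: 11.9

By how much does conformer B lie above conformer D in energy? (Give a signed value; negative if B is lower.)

-1.3 kJ/mol

B (eclipsed): CHO(0°)/H(0°) eclipsed 6.3; I(120°)/CHO(120°) eclipsed 10.5; COOH(240°)/Et(240°) eclipsed 13.6 → 30.4 kJ/mol.
D (eclipsed): CHO(0°)/Et(0°) eclipsed 12.8; I(120°)/H(120°) eclipsed 6.2; COOH(240°)/CHO(240°) eclipsed 12.7 → 31.7 kJ/mol.
E(B) − E(D) = 30.4 − 31.7 = -1.3 kJ/mol.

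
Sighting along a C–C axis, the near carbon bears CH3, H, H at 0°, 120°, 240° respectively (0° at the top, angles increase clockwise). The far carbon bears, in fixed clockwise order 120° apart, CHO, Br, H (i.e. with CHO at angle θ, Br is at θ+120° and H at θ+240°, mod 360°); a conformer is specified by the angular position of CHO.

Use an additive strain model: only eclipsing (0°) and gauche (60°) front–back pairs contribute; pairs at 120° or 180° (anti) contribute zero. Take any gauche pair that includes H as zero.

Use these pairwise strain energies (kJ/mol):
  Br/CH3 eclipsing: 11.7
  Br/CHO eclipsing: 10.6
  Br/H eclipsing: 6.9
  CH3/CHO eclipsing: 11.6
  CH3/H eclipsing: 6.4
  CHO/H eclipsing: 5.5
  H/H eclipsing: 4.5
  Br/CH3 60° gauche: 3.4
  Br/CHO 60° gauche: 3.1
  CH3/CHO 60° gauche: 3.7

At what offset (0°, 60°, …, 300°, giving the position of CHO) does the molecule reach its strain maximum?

CHO at 0° (eclipsed): CH3–CHO eclipsed, H–Br eclipsed, H–H eclipsed; 11.6 + 6.9 + 4.5 = 23.0 kJ/mol.
CHO at 60° (staggered): CH3–CHO gauche; 3.7 = 3.7 kJ/mol.
CHO at 120° (eclipsed): CH3–H eclipsed, H–CHO eclipsed, H–Br eclipsed; 6.4 + 5.5 + 6.9 = 18.8 kJ/mol.
CHO at 180° (staggered): CH3–Br gauche; 3.4 = 3.4 kJ/mol.
CHO at 240° (eclipsed): CH3–Br eclipsed, H–H eclipsed, H–CHO eclipsed; 11.7 + 4.5 + 5.5 = 21.7 kJ/mol.
CHO at 300° (staggered): CH3–CHO gauche, CH3–Br gauche; 3.7 + 3.4 = 7.1 kJ/mol.
The maximum (23.0 kJ/mol) occurs with CHO at 0°.

0°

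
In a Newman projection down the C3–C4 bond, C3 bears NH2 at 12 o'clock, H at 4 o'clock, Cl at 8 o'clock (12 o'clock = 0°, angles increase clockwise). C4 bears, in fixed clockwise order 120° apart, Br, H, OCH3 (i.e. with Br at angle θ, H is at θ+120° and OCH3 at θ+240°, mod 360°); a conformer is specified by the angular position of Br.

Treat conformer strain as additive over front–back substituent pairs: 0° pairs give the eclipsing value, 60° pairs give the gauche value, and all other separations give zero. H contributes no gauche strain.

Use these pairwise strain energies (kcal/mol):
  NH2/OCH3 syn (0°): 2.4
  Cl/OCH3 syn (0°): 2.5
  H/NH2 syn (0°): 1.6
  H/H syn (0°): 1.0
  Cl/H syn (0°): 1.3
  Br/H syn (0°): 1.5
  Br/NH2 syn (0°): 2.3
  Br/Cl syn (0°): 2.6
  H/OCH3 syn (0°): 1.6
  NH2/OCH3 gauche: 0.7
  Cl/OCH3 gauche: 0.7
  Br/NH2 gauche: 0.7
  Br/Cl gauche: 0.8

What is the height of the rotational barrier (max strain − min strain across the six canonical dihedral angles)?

Br at 0° is eclipsed. NH2 at 0° is eclipsed with Br at 0° (2.3); H at 120° is eclipsed with H at 120° (1.0); Cl at 240° is eclipsed with OCH3 at 240° (2.5). Total 5.8 kcal/mol.
Br at 60° is staggered. NH2 at 0° is gauche with Br at 60° (0.7); NH2 at 0° is gauche with OCH3 at 300° (0.7); Cl at 240° is gauche with OCH3 at 300° (0.7). Total 2.1 kcal/mol.
Br at 120° is eclipsed. NH2 at 0° is eclipsed with OCH3 at 0° (2.4); H at 120° is eclipsed with Br at 120° (1.5); Cl at 240° is eclipsed with H at 240° (1.3). Total 5.2 kcal/mol.
Br at 180° is staggered. NH2 at 0° is gauche with OCH3 at 60° (0.7); Cl at 240° is gauche with Br at 180° (0.8). Total 1.5 kcal/mol.
Br at 240° is eclipsed. NH2 at 0° is eclipsed with H at 0° (1.6); H at 120° is eclipsed with OCH3 at 120° (1.6); Cl at 240° is eclipsed with Br at 240° (2.6). Total 5.8 kcal/mol.
Br at 300° is staggered. NH2 at 0° is gauche with Br at 300° (0.7); Cl at 240° is gauche with Br at 300° (0.8); Cl at 240° is gauche with OCH3 at 180° (0.7). Total 2.2 kcal/mol.
Max at 0° (5.8 kcal/mol), min at 180° (1.5 kcal/mol); barrier = 4.3 kcal/mol.

4.3 kcal/mol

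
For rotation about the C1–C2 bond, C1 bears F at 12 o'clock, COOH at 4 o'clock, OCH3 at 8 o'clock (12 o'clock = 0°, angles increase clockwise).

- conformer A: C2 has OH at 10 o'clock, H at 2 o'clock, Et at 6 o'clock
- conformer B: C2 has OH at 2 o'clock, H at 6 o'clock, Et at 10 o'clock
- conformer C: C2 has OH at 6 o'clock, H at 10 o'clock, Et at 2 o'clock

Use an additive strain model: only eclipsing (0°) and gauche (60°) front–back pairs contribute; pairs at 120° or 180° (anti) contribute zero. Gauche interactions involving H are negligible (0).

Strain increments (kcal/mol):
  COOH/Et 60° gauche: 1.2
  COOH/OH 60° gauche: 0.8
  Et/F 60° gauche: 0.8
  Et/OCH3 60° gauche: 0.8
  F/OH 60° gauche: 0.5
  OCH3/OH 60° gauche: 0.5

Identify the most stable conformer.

B

A (staggered): F(0°)/OH(300°) gauche 0.5; COOH(120°)/Et(180°) gauche 1.2; OCH3(240°)/OH(300°) gauche 0.5; OCH3(240°)/Et(180°) gauche 0.8 → 3.0 kcal/mol.
B (staggered): F(0°)/OH(60°) gauche 0.5; F(0°)/Et(300°) gauche 0.8; COOH(120°)/OH(60°) gauche 0.8; OCH3(240°)/Et(300°) gauche 0.8 → 2.9 kcal/mol.
C (staggered): F(0°)/Et(60°) gauche 0.8; COOH(120°)/OH(180°) gauche 0.8; COOH(120°)/Et(60°) gauche 1.2; OCH3(240°)/OH(180°) gauche 0.5 → 3.3 kcal/mol.
B has the lowest total (2.9 kcal/mol).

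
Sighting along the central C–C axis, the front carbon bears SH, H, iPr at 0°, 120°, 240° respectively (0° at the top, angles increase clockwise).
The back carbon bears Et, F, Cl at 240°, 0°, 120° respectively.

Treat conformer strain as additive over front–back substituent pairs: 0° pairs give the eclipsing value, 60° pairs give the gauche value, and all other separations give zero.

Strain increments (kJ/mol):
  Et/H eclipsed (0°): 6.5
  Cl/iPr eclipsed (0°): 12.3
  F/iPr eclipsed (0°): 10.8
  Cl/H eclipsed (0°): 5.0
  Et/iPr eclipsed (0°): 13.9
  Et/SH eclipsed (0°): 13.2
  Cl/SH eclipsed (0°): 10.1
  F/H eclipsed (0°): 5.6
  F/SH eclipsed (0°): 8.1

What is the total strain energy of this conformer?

This conformer is eclipsed. SH at 0° is eclipsed with F at 0° (8.1); H at 120° is eclipsed with Cl at 120° (5.0); iPr at 240° is eclipsed with Et at 240° (13.9). Total 27.0 kJ/mol.

27.0 kJ/mol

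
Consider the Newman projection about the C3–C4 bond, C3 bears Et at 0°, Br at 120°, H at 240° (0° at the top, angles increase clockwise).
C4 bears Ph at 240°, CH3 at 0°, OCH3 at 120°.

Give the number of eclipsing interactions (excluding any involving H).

2

Non-H eclipsing pairs: Et(0°)/CH3(0°); Br(120°)/OCH3(120°) — 2 interactions.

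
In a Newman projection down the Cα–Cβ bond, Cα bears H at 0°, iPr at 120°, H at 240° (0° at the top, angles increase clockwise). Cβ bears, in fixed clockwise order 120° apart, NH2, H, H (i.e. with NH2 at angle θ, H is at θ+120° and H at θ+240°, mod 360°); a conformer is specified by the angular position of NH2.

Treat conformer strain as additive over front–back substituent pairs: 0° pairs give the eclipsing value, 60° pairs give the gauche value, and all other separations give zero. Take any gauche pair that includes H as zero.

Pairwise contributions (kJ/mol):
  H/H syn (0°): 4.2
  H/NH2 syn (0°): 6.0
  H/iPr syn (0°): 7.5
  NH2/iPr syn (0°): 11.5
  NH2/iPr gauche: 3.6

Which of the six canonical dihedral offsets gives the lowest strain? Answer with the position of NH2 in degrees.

300°

NH2 at 0° (eclipsed): H(0°)/NH2(0°) eclipsed 6.0; iPr(120°)/H(120°) eclipsed 7.5; H(240°)/H(240°) eclipsed 4.2 → 17.7 kJ/mol.
NH2 at 60° (staggered): iPr(120°)/NH2(60°) gauche 3.6 → 3.6 kJ/mol.
NH2 at 120° (eclipsed): H(0°)/H(0°) eclipsed 4.2; iPr(120°)/NH2(120°) eclipsed 11.5; H(240°)/H(240°) eclipsed 4.2 → 19.9 kJ/mol.
NH2 at 180° (staggered): iPr(120°)/NH2(180°) gauche 3.6 → 3.6 kJ/mol.
NH2 at 240° (eclipsed): H(0°)/H(0°) eclipsed 4.2; iPr(120°)/H(120°) eclipsed 7.5; H(240°)/NH2(240°) eclipsed 6.0 → 17.7 kJ/mol.
NH2 at 300° (staggered): no non-H gauche contacts → 0.0 kJ/mol.
The minimum (0.0 kJ/mol) occurs with NH2 at 300°.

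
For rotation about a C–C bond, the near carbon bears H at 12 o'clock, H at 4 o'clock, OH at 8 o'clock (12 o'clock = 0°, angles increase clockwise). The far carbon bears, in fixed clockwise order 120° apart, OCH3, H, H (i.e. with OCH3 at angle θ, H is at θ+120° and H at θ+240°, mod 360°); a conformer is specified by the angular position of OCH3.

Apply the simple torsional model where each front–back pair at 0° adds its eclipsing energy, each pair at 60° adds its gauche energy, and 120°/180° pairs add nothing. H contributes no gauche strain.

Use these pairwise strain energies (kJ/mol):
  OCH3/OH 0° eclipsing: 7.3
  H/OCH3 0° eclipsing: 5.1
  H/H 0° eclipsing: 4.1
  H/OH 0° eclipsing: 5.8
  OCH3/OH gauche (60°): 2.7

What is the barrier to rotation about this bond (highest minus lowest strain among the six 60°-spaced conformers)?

15.5 kJ/mol

OCH3 at 0° is eclipsed. H at 0° is eclipsed with OCH3 at 0° (5.1); H at 120° is eclipsed with H at 120° (4.1); OH at 240° is eclipsed with H at 240° (5.8). Total 15.0 kJ/mol.
OCH3 at 60° (staggered): no non-H gauche contacts → 0.0 kJ/mol.
OCH3 at 120° is eclipsed. H at 0° is eclipsed with H at 0° (4.1); H at 120° is eclipsed with OCH3 at 120° (5.1); OH at 240° is eclipsed with H at 240° (5.8). Total 15.0 kJ/mol.
OCH3 at 180° is staggered. OH at 240° is gauche with OCH3 at 180° (2.7). Total 2.7 kJ/mol.
OCH3 at 240° is eclipsed. H at 0° is eclipsed with H at 0° (4.1); H at 120° is eclipsed with H at 120° (4.1); OH at 240° is eclipsed with OCH3 at 240° (7.3). Total 15.5 kJ/mol.
OCH3 at 300° is staggered. OH at 240° is gauche with OCH3 at 300° (2.7). Total 2.7 kJ/mol.
Max at 240° (15.5 kJ/mol), min at 60° (0.0 kJ/mol); barrier = 15.5 kJ/mol.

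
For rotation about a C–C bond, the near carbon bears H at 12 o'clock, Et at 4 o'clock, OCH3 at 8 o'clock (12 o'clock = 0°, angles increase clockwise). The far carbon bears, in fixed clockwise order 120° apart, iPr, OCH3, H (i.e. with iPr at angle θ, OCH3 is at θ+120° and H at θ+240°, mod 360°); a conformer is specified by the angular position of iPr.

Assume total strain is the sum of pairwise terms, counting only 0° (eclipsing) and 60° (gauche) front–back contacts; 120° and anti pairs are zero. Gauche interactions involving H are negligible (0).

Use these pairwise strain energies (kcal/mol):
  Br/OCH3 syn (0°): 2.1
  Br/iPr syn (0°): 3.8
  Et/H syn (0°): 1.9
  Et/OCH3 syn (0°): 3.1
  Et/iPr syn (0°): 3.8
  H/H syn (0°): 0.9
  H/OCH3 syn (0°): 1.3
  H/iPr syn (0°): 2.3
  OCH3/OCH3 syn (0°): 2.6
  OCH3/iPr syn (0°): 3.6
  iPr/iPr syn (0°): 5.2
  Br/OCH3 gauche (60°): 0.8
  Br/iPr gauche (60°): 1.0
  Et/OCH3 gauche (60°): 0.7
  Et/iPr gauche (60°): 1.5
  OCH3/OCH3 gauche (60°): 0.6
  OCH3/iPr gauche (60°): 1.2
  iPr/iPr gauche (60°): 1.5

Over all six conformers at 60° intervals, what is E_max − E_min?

5.4 kcal/mol

iPr at 0° (eclipsed): H(0°)/iPr(0°) eclipsed 2.3; Et(120°)/OCH3(120°) eclipsed 3.1; OCH3(240°)/H(240°) eclipsed 1.3 → 6.7 kcal/mol.
iPr at 60° (staggered): Et(120°)/iPr(60°) gauche 1.5; Et(120°)/OCH3(180°) gauche 0.7; OCH3(240°)/OCH3(180°) gauche 0.6 → 2.8 kcal/mol.
iPr at 120° (eclipsed): H(0°)/H(0°) eclipsed 0.9; Et(120°)/iPr(120°) eclipsed 3.8; OCH3(240°)/OCH3(240°) eclipsed 2.6 → 7.3 kcal/mol.
iPr at 180° (staggered): Et(120°)/iPr(180°) gauche 1.5; OCH3(240°)/iPr(180°) gauche 1.2; OCH3(240°)/OCH3(300°) gauche 0.6 → 3.3 kcal/mol.
iPr at 240° (eclipsed): H(0°)/OCH3(0°) eclipsed 1.3; Et(120°)/H(120°) eclipsed 1.9; OCH3(240°)/iPr(240°) eclipsed 3.6 → 6.8 kcal/mol.
iPr at 300° (staggered): Et(120°)/OCH3(60°) gauche 0.7; OCH3(240°)/iPr(300°) gauche 1.2 → 1.9 kcal/mol.
Max at 120° (7.3 kcal/mol), min at 300° (1.9 kcal/mol); barrier = 5.4 kcal/mol.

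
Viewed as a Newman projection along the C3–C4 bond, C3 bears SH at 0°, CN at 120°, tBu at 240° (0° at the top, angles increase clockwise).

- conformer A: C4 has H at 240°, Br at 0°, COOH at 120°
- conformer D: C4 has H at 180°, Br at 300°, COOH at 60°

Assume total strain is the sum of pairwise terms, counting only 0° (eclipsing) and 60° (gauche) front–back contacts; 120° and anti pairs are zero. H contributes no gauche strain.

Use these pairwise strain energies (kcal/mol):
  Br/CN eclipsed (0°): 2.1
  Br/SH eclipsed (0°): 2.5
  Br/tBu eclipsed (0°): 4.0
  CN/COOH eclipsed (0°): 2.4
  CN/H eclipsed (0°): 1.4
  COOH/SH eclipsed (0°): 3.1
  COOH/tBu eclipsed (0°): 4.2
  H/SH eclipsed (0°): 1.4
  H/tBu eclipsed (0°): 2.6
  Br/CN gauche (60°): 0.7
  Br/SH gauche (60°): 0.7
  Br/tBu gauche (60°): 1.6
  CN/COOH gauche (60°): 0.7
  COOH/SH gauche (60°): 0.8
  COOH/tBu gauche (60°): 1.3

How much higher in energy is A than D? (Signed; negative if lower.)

A (eclipsed): SH(0°)/Br(0°) eclipsed 2.5; CN(120°)/COOH(120°) eclipsed 2.4; tBu(240°)/H(240°) eclipsed 2.6 → 7.5 kcal/mol.
D (staggered): SH(0°)/Br(300°) gauche 0.7; SH(0°)/COOH(60°) gauche 0.8; CN(120°)/COOH(60°) gauche 0.7; tBu(240°)/Br(300°) gauche 1.6 → 3.8 kcal/mol.
E(A) − E(D) = 7.5 − 3.8 = +3.7 kcal/mol.

+3.7 kcal/mol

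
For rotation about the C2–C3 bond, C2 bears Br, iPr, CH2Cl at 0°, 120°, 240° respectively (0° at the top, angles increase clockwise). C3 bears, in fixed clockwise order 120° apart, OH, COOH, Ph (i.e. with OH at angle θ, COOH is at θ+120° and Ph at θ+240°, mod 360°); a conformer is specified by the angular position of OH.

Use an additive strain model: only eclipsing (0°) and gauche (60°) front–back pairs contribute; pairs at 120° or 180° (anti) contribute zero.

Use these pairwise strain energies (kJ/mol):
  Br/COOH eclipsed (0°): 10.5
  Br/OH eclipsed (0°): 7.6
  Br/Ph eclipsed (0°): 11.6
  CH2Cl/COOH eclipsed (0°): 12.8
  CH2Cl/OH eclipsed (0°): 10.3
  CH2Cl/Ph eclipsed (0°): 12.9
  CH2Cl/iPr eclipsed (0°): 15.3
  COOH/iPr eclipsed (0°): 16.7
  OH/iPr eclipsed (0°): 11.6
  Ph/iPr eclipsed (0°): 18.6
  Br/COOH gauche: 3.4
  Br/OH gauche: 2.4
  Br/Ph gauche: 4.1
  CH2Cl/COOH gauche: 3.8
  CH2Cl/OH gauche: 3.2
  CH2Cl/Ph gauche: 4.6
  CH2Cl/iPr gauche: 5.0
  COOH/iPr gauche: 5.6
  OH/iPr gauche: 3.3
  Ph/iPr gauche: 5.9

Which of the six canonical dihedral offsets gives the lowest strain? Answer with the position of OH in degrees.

OH at 0° is eclipsed. Br at 0° is eclipsed with OH at 0° (7.6); iPr at 120° is eclipsed with COOH at 120° (16.7); CH2Cl at 240° is eclipsed with Ph at 240° (12.9). Total 37.2 kJ/mol.
OH at 60° is staggered. Br at 0° is gauche with OH at 60° (2.4); Br at 0° is gauche with Ph at 300° (4.1); iPr at 120° is gauche with OH at 60° (3.3); iPr at 120° is gauche with COOH at 180° (5.6); CH2Cl at 240° is gauche with COOH at 180° (3.8); CH2Cl at 240° is gauche with Ph at 300° (4.6). Total 23.8 kJ/mol.
OH at 120° is eclipsed. Br at 0° is eclipsed with Ph at 0° (11.6); iPr at 120° is eclipsed with OH at 120° (11.6); CH2Cl at 240° is eclipsed with COOH at 240° (12.8). Total 36.0 kJ/mol.
OH at 180° is staggered. Br at 0° is gauche with COOH at 300° (3.4); Br at 0° is gauche with Ph at 60° (4.1); iPr at 120° is gauche with OH at 180° (3.3); iPr at 120° is gauche with Ph at 60° (5.9); CH2Cl at 240° is gauche with OH at 180° (3.2); CH2Cl at 240° is gauche with COOH at 300° (3.8). Total 23.7 kJ/mol.
OH at 240° is eclipsed. Br at 0° is eclipsed with COOH at 0° (10.5); iPr at 120° is eclipsed with Ph at 120° (18.6); CH2Cl at 240° is eclipsed with OH at 240° (10.3). Total 39.4 kJ/mol.
OH at 300° is staggered. Br at 0° is gauche with OH at 300° (2.4); Br at 0° is gauche with COOH at 60° (3.4); iPr at 120° is gauche with COOH at 60° (5.6); iPr at 120° is gauche with Ph at 180° (5.9); CH2Cl at 240° is gauche with OH at 300° (3.2); CH2Cl at 240° is gauche with Ph at 180° (4.6). Total 25.1 kJ/mol.
The minimum (23.7 kJ/mol) occurs with OH at 180°.

180°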